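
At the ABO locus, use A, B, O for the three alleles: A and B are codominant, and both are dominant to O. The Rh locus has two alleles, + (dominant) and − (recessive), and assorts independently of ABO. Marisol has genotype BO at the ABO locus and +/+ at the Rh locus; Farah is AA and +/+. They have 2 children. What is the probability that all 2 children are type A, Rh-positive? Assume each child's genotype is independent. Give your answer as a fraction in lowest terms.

1/4

ABO cross BO × AA → 1/2 A, 1/2 AB.
Rh cross +/+ × +/+ → 1 Rh+; so P(type A, Rh-positive) = 1/2 × 1 = 1/2 per child.
All 2 independent: (1/2)^2 = 1/4.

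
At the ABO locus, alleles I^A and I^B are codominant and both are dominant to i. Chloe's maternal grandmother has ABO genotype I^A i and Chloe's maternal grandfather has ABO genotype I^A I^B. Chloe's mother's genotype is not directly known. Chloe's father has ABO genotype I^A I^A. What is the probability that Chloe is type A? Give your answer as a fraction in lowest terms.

Chloe's mother's ABO genotype from I^A i × I^A I^B: 1/4 I^A I^A, 1/4 I^A I^B, 1/4 I^A i, 1/4 I^B i.
Crossing each possibility with the father I^A I^A and summing P(type A): 1/4·1 + 1/4·1/2 + 1/4·1 + 1/4·1/2 = 3/4.

3/4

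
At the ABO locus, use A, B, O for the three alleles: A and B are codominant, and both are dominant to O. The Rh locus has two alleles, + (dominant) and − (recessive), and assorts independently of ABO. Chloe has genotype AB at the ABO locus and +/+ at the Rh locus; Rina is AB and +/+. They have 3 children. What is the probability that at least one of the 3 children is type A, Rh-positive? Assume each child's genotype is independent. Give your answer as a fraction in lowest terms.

37/64

ABO cross AB × AB → 1/4 A, 1/4 B, 1/2 AB.
Rh cross +/+ × +/+ → 1 Rh+; so P(type A, Rh-positive) = 1/4 × 1 = 1/4 per child.
P(none) = (3/4)^3 = 27/64; P(at least one) = 1 − 27/64 = 37/64.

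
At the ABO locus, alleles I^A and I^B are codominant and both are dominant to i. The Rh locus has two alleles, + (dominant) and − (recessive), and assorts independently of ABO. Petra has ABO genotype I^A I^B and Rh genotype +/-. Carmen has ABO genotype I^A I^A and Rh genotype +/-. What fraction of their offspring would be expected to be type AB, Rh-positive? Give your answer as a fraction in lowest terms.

3/8

ABO cross I^A I^B × I^A I^A → offspring phenotypes: 1/2 A, 1/2 AB.
Rh cross +/- × +/- → 3/4 Rh+, 1/4 Rh-.
Independent loci: P(type AB, Rh-positive) = 1/2 × 3/4 = 3/8.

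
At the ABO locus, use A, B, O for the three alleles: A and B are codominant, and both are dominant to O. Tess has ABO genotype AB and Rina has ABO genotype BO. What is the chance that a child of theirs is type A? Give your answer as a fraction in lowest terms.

1/4

ABO cross AB × BO → offspring phenotypes: 1/4 A, 1/2 B, 1/4 AB.
So P(type A) = 1/4.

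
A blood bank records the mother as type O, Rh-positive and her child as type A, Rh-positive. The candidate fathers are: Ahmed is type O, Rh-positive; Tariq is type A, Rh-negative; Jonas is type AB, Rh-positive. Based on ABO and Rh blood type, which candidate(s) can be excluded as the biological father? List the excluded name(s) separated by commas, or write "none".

Ahmed

A candidate is excluded only if no genotype consistent with his phenotype could produce a type A, Rh-positive child with a type O, Rh-positive mother.
Ahmed (type O, Rh+): no genotype consistent with that phenotype can produce a type-A Rh+ child with a type-O mother.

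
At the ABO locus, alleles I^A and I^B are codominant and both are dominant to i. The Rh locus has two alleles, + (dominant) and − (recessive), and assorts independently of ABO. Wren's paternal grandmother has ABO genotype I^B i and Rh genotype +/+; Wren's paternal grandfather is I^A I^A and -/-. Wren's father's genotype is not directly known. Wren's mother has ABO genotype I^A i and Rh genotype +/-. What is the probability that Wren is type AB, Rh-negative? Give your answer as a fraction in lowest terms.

1/32

Wren's father's ABO genotype from I^B i × I^A I^A: 1/2 I^A I^B, 1/2 I^A i.
Crossing each possibility with the mother I^A i and summing P(type AB): 1/2·1/4 + 1/2·0 = 1/8.
Similarly for Rh via the father's Rh distribution: P(Rh-) = 1/4.
Independent loci: 1/8 × 1/4 = 1/32.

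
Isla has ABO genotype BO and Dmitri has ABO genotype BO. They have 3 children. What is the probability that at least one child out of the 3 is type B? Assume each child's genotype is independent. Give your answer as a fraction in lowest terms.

ABO cross BO × BO → 1/4 O, 3/4 B.
So P(type B) = 3/4 per child.
P(none) = (1/4)^3 = 1/64; P(at least one) = 1 − 1/64 = 63/64.

63/64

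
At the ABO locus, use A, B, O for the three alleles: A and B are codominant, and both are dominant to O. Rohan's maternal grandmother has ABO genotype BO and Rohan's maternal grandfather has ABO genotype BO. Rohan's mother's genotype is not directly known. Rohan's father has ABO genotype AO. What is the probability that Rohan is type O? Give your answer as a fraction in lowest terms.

1/4

Rohan's mother's ABO genotype from BO × BO: 1/4 BB, 1/2 BO, 1/4 OO.
Crossing each possibility with the father AO and summing P(type O): 1/4·0 + 1/2·1/4 + 1/4·1/2 = 1/4.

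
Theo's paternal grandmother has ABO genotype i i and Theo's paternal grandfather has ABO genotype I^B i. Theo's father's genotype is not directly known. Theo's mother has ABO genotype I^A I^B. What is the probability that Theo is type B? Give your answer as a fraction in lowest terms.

Theo's father's ABO genotype from i i × I^B i: 1/2 I^B i, 1/2 i i.
Crossing each possibility with the mother I^A I^B and summing P(type B): 1/2·1/2 + 1/2·1/2 = 1/2.

1/2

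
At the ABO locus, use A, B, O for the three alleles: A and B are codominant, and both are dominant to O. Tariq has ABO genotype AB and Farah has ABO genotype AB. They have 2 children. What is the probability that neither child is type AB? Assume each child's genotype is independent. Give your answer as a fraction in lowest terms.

1/4

ABO cross AB × AB → 1/4 A, 1/4 B, 1/2 AB.
So P(type AB) = 1/2 per child.
P(not type AB) = 1/2 for one child; (1/2)^2 = 1/4.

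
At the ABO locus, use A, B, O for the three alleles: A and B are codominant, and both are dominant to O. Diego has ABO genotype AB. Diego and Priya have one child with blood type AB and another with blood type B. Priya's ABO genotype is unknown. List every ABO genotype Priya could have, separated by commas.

For each candidate genotype of Priya, check whether crossing it with AB can produce every observed child phenotype.
  AA → possible child types {A, AB} ✗
  AB → possible child types {A, B, AB} ✓
  AO → possible child types {A, B, AB} ✓
  BB → possible child types {B, AB} ✓
  BO → possible child types {A, B, AB} ✓
  OO → possible child types {A, B} ✗

AB, AO, BB, BO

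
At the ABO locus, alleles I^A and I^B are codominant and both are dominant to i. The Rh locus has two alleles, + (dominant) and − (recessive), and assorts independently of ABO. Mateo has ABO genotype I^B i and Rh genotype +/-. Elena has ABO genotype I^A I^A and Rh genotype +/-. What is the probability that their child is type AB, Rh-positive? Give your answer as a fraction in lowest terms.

3/8

ABO cross I^B i × I^A I^A → offspring phenotypes: 1/2 A, 1/2 AB.
Rh cross +/- × +/- → 3/4 Rh+, 1/4 Rh-.
Independent loci: P(type AB, Rh-positive) = 1/2 × 3/4 = 3/8.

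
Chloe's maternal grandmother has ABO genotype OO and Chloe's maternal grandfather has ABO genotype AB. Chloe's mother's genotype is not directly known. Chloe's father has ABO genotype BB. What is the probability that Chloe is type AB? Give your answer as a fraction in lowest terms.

Chloe's mother's ABO genotype from OO × AB: 1/2 AO, 1/2 BO.
Crossing each possibility with the father BB and summing P(type AB): 1/2·1/2 + 1/2·0 = 1/4.

1/4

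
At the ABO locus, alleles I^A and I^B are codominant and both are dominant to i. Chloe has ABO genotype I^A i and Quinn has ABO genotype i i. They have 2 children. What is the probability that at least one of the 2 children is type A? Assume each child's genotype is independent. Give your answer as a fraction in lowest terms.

3/4

ABO cross I^A i × i i → 1/2 O, 1/2 A.
So P(type A) = 1/2 per child.
P(none) = (1/2)^2 = 1/4; P(at least one) = 1 − 1/4 = 3/4.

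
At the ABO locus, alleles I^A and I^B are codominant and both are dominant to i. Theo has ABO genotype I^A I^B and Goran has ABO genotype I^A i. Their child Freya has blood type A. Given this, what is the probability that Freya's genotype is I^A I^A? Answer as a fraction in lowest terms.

1/2

Cross I^A I^B × I^A i → 1/4 I^A I^A, 1/4 I^A I^B, 1/4 I^A i, 1/4 I^B i.
Type-A genotypes among offspring: I^A I^A (1/4), I^A i (1/4); total 1/2.
P(I^A I^A | type A) = (1/4) / (1/2) = 1/2.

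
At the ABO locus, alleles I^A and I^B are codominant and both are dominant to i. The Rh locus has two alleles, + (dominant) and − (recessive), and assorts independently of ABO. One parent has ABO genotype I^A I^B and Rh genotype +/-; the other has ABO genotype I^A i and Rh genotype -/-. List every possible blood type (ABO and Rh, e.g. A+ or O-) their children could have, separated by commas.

A+, A-, B+, B-, AB+, AB-

Gametes from I^A I^B × I^A i give offspring ABO genotypes I^A I^A, I^A I^B, I^A i, I^B i, i.e. phenotypes A, B, AB.
Rh cross +/- × -/- → phenotypes Rh+, Rh-.
Combining independently: A+, A-, B+, B-, AB+, AB-.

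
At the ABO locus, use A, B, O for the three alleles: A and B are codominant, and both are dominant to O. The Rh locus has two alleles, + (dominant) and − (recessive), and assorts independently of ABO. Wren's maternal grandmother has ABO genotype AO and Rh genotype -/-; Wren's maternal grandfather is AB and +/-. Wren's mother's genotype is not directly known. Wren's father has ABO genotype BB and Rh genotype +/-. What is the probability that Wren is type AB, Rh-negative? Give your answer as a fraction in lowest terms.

Wren's mother's ABO genotype from AO × AB: 1/4 AA, 1/4 AB, 1/4 AO, 1/4 BO.
Crossing each possibility with the father BB and summing P(type AB): 1/4·1 + 1/4·1/2 + 1/4·1/2 + 1/4·0 = 1/2.
Similarly for Rh via the mother's Rh distribution: P(Rh-) = 3/8.
Independent loci: 1/2 × 3/8 = 3/16.

3/16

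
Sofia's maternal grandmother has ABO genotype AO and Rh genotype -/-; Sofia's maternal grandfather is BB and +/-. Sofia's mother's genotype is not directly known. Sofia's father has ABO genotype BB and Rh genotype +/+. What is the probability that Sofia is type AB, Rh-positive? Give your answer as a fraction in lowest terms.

Sofia's mother's ABO genotype from AO × BB: 1/2 AB, 1/2 BO.
Crossing each possibility with the father BB and summing P(type AB): 1/2·1/2 + 1/2·0 = 1/4.
Similarly for Rh via the mother's Rh distribution: P(Rh+) = 1.
Independent loci: 1/4 × 1 = 1/4.

1/4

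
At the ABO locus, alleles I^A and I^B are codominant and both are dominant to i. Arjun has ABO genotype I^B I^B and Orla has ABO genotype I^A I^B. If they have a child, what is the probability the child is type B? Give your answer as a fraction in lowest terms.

ABO cross I^B I^B × I^A I^B → offspring phenotypes: 1/2 B, 1/2 AB.
So P(type B) = 1/2.

1/2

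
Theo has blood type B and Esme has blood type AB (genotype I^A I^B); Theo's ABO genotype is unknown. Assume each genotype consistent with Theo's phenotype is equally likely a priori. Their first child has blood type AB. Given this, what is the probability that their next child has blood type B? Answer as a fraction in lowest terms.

1/2

Possible genotypes: Theo ∈ {I^B I^B, I^B i}; Esme ∈ {I^A I^B}.
Weight each parental genotype pair by prior × P(type-AB child):
  I^B I^B × I^A I^B: posterior weight 2/3; P(next child type B) = 1/2.
  I^B i × I^A I^B: posterior weight 1/3; P(next child type B) = 1/2.
Weighted sum = 1/2.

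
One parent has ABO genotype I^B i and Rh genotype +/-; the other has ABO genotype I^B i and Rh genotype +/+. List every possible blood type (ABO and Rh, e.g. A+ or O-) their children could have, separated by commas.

Gametes from I^B i × I^B i give offspring ABO genotypes I^B I^B, I^B i, i i, i.e. phenotypes O, B.
Rh cross +/- × +/+ → phenotypes Rh+.
Combining independently: O+, B+.

O+, B+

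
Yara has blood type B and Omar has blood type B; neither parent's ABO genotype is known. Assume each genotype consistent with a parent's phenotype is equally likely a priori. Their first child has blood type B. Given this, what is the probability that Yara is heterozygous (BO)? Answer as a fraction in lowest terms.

Possible genotypes: Yara ∈ {BB, BO}; Omar ∈ {BB, BO}.
Weight each parental genotype pair by prior × P(type-B child):
  BB × BB: posterior weight 4/15.
  BB × BO: posterior weight 4/15.
  BO × BB: posterior weight 4/15.
  BO × BO: posterior weight 1/5.
Sum the posterior weight over pairs where Yara is BO: 7/15.

7/15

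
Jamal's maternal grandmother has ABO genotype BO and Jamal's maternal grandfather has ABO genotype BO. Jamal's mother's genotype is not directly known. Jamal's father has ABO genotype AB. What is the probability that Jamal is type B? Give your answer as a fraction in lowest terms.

1/2

Jamal's mother's ABO genotype from BO × BO: 1/4 BB, 1/2 BO, 1/4 OO.
Crossing each possibility with the father AB and summing P(type B): 1/4·1/2 + 1/2·1/2 + 1/4·1/2 = 1/2.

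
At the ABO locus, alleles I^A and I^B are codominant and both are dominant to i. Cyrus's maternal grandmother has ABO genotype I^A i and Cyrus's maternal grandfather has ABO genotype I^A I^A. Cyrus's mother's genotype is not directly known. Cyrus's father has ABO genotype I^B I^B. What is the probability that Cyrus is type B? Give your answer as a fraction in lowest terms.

Cyrus's mother's ABO genotype from I^A i × I^A I^A: 1/2 I^A I^A, 1/2 I^A i.
Crossing each possibility with the father I^B I^B and summing P(type B): 1/2·0 + 1/2·1/2 = 1/4.

1/4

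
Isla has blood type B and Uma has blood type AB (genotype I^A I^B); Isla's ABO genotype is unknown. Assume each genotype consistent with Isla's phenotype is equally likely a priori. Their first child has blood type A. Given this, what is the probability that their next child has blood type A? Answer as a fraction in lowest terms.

Possible genotypes: Isla ∈ {I^B I^B, I^B i}; Uma ∈ {I^A I^B}.
Weight each parental genotype pair by prior × P(type-A child):
  I^B i × I^A I^B: posterior weight 1; P(next child type A) = 1/4.
Weighted sum = 1/4.

1/4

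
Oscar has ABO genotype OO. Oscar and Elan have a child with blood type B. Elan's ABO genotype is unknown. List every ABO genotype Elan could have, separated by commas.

For each candidate genotype of Elan, check whether crossing it with OO can produce every observed child phenotype.
  AA → possible child types {A} ✗
  AB → possible child types {A, B} ✓
  AO → possible child types {O, A} ✗
  BB → possible child types {B} ✓
  BO → possible child types {O, B} ✓
  OO → possible child types {O} ✗

AB, BB, BO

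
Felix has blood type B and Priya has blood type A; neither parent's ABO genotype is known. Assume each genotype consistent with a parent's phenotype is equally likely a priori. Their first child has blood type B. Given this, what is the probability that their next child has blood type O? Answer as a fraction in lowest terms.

1/12

Possible genotypes: Felix ∈ {I^B I^B, I^B i}; Priya ∈ {I^A I^A, I^A i}.
Weight each parental genotype pair by prior × P(type-B child):
  I^B I^B × I^A i: posterior weight 2/3; P(next child type O) = 0.
  I^B i × I^A i: posterior weight 1/3; P(next child type O) = 1/4.
Weighted sum = 1/12.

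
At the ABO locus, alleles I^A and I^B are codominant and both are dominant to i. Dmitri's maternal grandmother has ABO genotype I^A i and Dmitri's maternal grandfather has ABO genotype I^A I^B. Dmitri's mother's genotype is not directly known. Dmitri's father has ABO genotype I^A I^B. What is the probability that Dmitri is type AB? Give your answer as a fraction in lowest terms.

3/8

Dmitri's mother's ABO genotype from I^A i × I^A I^B: 1/4 I^A I^A, 1/4 I^A I^B, 1/4 I^A i, 1/4 I^B i.
Crossing each possibility with the father I^A I^B and summing P(type AB): 1/4·1/2 + 1/4·1/2 + 1/4·1/4 + 1/4·1/4 = 3/8.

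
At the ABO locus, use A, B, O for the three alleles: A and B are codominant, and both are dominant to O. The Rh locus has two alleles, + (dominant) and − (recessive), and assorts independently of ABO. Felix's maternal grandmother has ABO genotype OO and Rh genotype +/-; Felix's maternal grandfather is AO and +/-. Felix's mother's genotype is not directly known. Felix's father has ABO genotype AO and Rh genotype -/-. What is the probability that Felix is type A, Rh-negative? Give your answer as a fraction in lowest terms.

Felix's mother's ABO genotype from OO × AO: 1/2 AO, 1/2 OO.
Crossing each possibility with the father AO and summing P(type A): 1/2·3/4 + 1/2·1/2 = 5/8.
Similarly for Rh via the mother's Rh distribution: P(Rh-) = 1/2.
Independent loci: 5/8 × 1/2 = 5/16.

5/16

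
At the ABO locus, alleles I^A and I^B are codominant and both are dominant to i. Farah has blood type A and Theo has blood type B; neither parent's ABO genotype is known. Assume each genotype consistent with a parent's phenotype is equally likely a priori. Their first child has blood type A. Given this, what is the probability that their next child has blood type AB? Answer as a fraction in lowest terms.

Possible genotypes: Farah ∈ {I^A I^A, I^A i}; Theo ∈ {I^B I^B, I^B i}.
Weight each parental genotype pair by prior × P(type-A child):
  I^A I^A × I^B i: posterior weight 2/3; P(next child type AB) = 1/2.
  I^A i × I^B i: posterior weight 1/3; P(next child type AB) = 1/4.
Weighted sum = 5/12.

5/12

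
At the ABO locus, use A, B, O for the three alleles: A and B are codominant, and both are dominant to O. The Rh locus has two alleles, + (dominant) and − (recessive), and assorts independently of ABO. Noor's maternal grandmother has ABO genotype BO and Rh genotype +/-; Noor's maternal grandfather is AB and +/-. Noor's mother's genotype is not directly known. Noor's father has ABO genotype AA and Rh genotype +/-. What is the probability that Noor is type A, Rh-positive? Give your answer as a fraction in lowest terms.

3/8

Noor's mother's ABO genotype from BO × AB: 1/4 AB, 1/4 AO, 1/4 BB, 1/4 BO.
Crossing each possibility with the father AA and summing P(type A): 1/4·1/2 + 1/4·1 + 1/4·0 + 1/4·1/2 = 1/2.
Similarly for Rh via the mother's Rh distribution: P(Rh+) = 3/4.
Independent loci: 1/2 × 3/4 = 3/8.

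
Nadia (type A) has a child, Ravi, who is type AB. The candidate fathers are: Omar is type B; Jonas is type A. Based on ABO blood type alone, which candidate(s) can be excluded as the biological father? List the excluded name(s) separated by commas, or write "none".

Jonas

A candidate is excluded only if no genotype consistent with his phenotype could produce a type AB child with a type A mother.
Jonas (type A): no genotype consistent with that phenotype can produce a type-AB child with a type-A mother.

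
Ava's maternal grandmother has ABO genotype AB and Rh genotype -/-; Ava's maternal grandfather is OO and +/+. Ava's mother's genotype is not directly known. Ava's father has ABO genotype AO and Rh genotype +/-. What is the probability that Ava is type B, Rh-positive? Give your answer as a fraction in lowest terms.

3/32

Ava's mother's ABO genotype from AB × OO: 1/2 AO, 1/2 BO.
Crossing each possibility with the father AO and summing P(type B): 1/2·0 + 1/2·1/4 = 1/8.
Similarly for Rh via the mother's Rh distribution: P(Rh+) = 3/4.
Independent loci: 1/8 × 3/4 = 3/32.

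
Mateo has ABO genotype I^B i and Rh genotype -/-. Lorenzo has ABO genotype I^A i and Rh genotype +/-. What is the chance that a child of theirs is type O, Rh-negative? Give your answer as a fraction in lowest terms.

ABO cross I^B i × I^A i → offspring phenotypes: 1/4 O, 1/4 A, 1/4 B, 1/4 AB.
Rh cross -/- × +/- → 1/2 Rh+, 1/2 Rh-.
Independent loci: P(type O, Rh-negative) = 1/4 × 1/2 = 1/8.

1/8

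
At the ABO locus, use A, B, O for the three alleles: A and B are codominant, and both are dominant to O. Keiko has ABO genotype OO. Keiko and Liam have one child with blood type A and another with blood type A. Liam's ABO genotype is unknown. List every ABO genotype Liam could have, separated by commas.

For each candidate genotype of Liam, check whether crossing it with OO can produce every observed child phenotype.
  AA → possible child types {A} ✓
  AB → possible child types {A, B} ✓
  AO → possible child types {O, A} ✓
  BB → possible child types {B} ✗
  BO → possible child types {O, B} ✗
  OO → possible child types {O} ✗

AA, AB, AO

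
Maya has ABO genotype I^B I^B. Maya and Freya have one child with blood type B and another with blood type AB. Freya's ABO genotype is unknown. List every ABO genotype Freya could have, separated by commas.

I^A I^B, I^A i

For each candidate genotype of Freya, check whether crossing it with I^B I^B can produce every observed child phenotype.
  I^A I^A → possible child types {AB} ✗
  I^A I^B → possible child types {B, AB} ✓
  I^A i → possible child types {B, AB} ✓
  I^B I^B → possible child types {B} ✗
  I^B i → possible child types {B} ✗
  i i → possible child types {B} ✗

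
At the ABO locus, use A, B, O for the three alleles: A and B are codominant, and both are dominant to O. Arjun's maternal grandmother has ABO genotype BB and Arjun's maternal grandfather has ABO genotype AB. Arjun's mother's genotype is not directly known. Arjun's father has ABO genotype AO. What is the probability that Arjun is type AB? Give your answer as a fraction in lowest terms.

3/8

Arjun's mother's ABO genotype from BB × AB: 1/2 AB, 1/2 BB.
Crossing each possibility with the father AO and summing P(type AB): 1/2·1/4 + 1/2·1/2 = 3/8.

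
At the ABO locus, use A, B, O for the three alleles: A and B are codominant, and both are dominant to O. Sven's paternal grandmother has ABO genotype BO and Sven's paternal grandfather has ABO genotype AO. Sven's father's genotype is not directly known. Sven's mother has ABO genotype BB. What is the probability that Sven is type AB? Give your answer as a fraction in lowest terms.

1/4

Sven's father's ABO genotype from BO × AO: 1/4 AB, 1/4 AO, 1/4 BO, 1/4 OO.
Crossing each possibility with the mother BB and summing P(type AB): 1/4·1/2 + 1/4·1/2 + 1/4·0 + 1/4·0 = 1/4.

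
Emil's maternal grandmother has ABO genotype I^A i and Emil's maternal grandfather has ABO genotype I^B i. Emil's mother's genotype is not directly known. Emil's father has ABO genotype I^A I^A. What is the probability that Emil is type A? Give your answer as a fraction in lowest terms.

Emil's mother's ABO genotype from I^A i × I^B i: 1/4 I^A I^B, 1/4 I^A i, 1/4 I^B i, 1/4 i i.
Crossing each possibility with the father I^A I^A and summing P(type A): 1/4·1/2 + 1/4·1 + 1/4·1/2 + 1/4·1 = 3/4.

3/4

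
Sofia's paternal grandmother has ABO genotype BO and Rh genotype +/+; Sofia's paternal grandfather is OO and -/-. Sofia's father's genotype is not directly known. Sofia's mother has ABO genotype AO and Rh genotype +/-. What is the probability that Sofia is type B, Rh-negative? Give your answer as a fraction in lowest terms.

1/32

Sofia's father's ABO genotype from BO × OO: 1/2 BO, 1/2 OO.
Crossing each possibility with the mother AO and summing P(type B): 1/2·1/4 + 1/2·0 = 1/8.
Similarly for Rh via the father's Rh distribution: P(Rh-) = 1/4.
Independent loci: 1/8 × 1/4 = 1/32.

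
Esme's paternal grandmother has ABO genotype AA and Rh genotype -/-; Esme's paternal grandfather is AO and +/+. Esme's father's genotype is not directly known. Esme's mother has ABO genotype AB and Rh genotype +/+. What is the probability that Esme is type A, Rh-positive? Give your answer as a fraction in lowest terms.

Esme's father's ABO genotype from AA × AO: 1/2 AA, 1/2 AO.
Crossing each possibility with the mother AB and summing P(type A): 1/2·1/2 + 1/2·1/2 = 1/2.
Similarly for Rh via the father's Rh distribution: P(Rh+) = 1.
Independent loci: 1/2 × 1 = 1/2.

1/2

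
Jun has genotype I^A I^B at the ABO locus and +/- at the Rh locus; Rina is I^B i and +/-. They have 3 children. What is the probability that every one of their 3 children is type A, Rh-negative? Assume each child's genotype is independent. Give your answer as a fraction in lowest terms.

1/4096

ABO cross I^A I^B × I^B i → 1/4 A, 1/2 B, 1/4 AB.
Rh cross +/- × +/- → 3/4 Rh+, 1/4 Rh-; so P(type A, Rh-negative) = 1/4 × 1/4 = 1/16 per child.
All 3 independent: (1/16)^3 = 1/4096.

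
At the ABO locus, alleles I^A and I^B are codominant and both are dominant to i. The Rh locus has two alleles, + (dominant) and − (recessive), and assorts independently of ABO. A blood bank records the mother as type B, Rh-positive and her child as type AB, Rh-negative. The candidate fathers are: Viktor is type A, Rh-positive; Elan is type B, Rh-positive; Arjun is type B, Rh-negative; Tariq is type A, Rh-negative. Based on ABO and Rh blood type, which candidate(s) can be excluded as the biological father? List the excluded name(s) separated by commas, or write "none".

A candidate is excluded only if no genotype consistent with his phenotype could produce a type AB, Rh-negative child with a type B, Rh-positive mother.
Elan (type B, Rh+): no genotype consistent with that phenotype can produce a type-AB Rh- child with a type-B mother.
Arjun (type B, Rh-): no genotype consistent with that phenotype can produce a type-AB Rh- child with a type-B mother.

Elan, Arjun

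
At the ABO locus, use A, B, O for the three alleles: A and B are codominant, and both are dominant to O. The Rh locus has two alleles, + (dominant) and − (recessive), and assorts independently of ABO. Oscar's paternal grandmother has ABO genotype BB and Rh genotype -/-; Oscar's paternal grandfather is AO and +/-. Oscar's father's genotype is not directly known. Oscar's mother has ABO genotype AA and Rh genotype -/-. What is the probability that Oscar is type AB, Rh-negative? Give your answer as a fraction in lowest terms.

Oscar's father's ABO genotype from BB × AO: 1/2 AB, 1/2 BO.
Crossing each possibility with the mother AA and summing P(type AB): 1/2·1/2 + 1/2·1/2 = 1/2.
Similarly for Rh via the father's Rh distribution: P(Rh-) = 3/4.
Independent loci: 1/2 × 3/4 = 3/8.

3/8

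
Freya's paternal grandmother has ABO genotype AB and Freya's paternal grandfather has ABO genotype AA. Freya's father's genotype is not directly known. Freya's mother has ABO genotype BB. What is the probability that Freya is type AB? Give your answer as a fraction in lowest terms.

3/4

Freya's father's ABO genotype from AB × AA: 1/2 AA, 1/2 AB.
Crossing each possibility with the mother BB and summing P(type AB): 1/2·1 + 1/2·1/2 = 3/4.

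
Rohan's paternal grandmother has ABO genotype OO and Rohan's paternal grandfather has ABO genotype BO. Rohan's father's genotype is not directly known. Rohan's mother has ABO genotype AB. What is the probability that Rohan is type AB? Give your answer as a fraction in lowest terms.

Rohan's father's ABO genotype from OO × BO: 1/2 BO, 1/2 OO.
Crossing each possibility with the mother AB and summing P(type AB): 1/2·1/4 + 1/2·0 = 1/8.

1/8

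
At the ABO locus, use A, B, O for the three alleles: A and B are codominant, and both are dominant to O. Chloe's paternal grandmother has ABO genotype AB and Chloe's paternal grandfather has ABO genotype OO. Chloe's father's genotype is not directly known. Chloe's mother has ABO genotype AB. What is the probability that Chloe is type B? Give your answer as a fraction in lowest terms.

3/8

Chloe's father's ABO genotype from AB × OO: 1/2 AO, 1/2 BO.
Crossing each possibility with the mother AB and summing P(type B): 1/2·1/4 + 1/2·1/2 = 3/8.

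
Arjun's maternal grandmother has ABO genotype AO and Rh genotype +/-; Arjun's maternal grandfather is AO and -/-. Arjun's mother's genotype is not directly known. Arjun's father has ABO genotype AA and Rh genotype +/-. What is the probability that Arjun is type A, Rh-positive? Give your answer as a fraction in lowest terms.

5/8

Arjun's mother's ABO genotype from AO × AO: 1/4 AA, 1/2 AO, 1/4 OO.
Crossing each possibility with the father AA and summing P(type A): 1/4·1 + 1/2·1 + 1/4·1 = 1.
Similarly for Rh via the mother's Rh distribution: P(Rh+) = 5/8.
Independent loci: 1 × 5/8 = 5/8.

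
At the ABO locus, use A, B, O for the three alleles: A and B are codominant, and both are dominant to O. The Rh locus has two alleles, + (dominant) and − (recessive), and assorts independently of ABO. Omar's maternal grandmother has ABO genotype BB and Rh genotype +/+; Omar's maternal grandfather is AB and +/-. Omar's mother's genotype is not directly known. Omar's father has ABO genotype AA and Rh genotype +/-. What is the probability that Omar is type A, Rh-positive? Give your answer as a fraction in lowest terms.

Omar's mother's ABO genotype from BB × AB: 1/2 AB, 1/2 BB.
Crossing each possibility with the father AA and summing P(type A): 1/2·1/2 + 1/2·0 = 1/4.
Similarly for Rh via the mother's Rh distribution: P(Rh+) = 7/8.
Independent loci: 1/4 × 7/8 = 7/32.

7/32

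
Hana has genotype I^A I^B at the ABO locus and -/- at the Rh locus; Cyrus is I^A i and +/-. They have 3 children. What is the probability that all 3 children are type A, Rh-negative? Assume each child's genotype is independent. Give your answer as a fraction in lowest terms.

ABO cross I^A I^B × I^A i → 1/2 A, 1/4 B, 1/4 AB.
Rh cross -/- × +/- → 1/2 Rh+, 1/2 Rh-; so P(type A, Rh-negative) = 1/2 × 1/2 = 1/4 per child.
All 3 independent: (1/4)^3 = 1/64.

1/64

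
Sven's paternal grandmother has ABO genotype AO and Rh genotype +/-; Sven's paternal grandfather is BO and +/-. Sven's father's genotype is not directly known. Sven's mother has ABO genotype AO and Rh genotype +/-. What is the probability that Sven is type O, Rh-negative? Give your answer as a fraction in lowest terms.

Sven's father's ABO genotype from AO × BO: 1/4 AB, 1/4 AO, 1/4 BO, 1/4 OO.
Crossing each possibility with the mother AO and summing P(type O): 1/4·0 + 1/4·1/4 + 1/4·1/4 + 1/4·1/2 = 1/4.
Similarly for Rh via the father's Rh distribution: P(Rh-) = 1/4.
Independent loci: 1/4 × 1/4 = 1/16.

1/16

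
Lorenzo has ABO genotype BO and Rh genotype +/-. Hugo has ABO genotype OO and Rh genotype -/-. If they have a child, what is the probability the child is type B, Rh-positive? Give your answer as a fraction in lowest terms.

ABO cross BO × OO → offspring phenotypes: 1/2 O, 1/2 B.
Rh cross +/- × -/- → 1/2 Rh+, 1/2 Rh-.
Independent loci: P(type B, Rh-positive) = 1/2 × 1/2 = 1/4.

1/4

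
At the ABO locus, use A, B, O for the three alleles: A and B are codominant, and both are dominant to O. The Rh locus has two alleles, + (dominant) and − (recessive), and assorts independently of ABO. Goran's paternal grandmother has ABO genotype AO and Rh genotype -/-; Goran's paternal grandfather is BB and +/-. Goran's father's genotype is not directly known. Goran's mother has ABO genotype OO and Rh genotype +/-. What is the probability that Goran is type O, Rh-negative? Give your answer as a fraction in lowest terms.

3/32

Goran's father's ABO genotype from AO × BB: 1/2 AB, 1/2 BO.
Crossing each possibility with the mother OO and summing P(type O): 1/2·0 + 1/2·1/2 = 1/4.
Similarly for Rh via the father's Rh distribution: P(Rh-) = 3/8.
Independent loci: 1/4 × 3/8 = 3/32.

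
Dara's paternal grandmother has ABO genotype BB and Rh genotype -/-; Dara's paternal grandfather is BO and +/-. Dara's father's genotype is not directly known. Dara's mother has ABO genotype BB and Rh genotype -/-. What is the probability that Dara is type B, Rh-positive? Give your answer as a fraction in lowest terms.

Dara's father's ABO genotype from BB × BO: 1/2 BB, 1/2 BO.
Crossing each possibility with the mother BB and summing P(type B): 1/2·1 + 1/2·1 = 1.
Similarly for Rh via the father's Rh distribution: P(Rh+) = 1/4.
Independent loci: 1 × 1/4 = 1/4.

1/4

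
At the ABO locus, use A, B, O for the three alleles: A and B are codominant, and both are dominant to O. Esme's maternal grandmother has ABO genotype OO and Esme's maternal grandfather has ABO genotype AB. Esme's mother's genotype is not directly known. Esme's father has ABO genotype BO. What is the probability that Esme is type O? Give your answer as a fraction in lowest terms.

Esme's mother's ABO genotype from OO × AB: 1/2 AO, 1/2 BO.
Crossing each possibility with the father BO and summing P(type O): 1/2·1/4 + 1/2·1/4 = 1/4.

1/4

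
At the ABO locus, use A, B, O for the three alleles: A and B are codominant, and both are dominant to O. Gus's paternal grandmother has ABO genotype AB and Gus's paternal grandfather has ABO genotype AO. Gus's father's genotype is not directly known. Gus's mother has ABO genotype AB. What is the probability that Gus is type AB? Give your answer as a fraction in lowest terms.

3/8

Gus's father's ABO genotype from AB × AO: 1/4 AA, 1/4 AB, 1/4 AO, 1/4 BO.
Crossing each possibility with the mother AB and summing P(type AB): 1/4·1/2 + 1/4·1/2 + 1/4·1/4 + 1/4·1/4 = 3/8.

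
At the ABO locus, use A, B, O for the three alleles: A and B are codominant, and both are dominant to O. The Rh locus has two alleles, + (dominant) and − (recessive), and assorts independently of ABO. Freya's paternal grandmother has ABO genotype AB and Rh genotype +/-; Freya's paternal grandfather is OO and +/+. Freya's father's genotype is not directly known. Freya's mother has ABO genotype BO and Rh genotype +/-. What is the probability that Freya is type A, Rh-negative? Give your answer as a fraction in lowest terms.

Freya's father's ABO genotype from AB × OO: 1/2 AO, 1/2 BO.
Crossing each possibility with the mother BO and summing P(type A): 1/2·1/4 + 1/2·0 = 1/8.
Similarly for Rh via the father's Rh distribution: P(Rh-) = 1/8.
Independent loci: 1/8 × 1/8 = 1/64.

1/64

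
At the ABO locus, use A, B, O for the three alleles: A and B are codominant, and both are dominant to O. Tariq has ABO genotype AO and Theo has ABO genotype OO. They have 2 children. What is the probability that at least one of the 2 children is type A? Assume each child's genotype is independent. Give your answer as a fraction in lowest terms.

3/4

ABO cross AO × OO → 1/2 O, 1/2 A.
So P(type A) = 1/2 per child.
P(none) = (1/2)^2 = 1/4; P(at least one) = 1 − 1/4 = 3/4.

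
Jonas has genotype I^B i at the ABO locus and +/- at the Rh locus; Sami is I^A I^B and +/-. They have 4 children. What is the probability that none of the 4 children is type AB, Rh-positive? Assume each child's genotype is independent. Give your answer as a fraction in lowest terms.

ABO cross I^B i × I^A I^B → 1/4 A, 1/2 B, 1/4 AB.
Rh cross +/- × +/- → 3/4 Rh+, 1/4 Rh-; so P(type AB, Rh-positive) = 1/4 × 3/4 = 3/16 per child.
P(not type AB, Rh-positive) = 13/16 for one child; (13/16)^4 = 28561/65536.

28561/65536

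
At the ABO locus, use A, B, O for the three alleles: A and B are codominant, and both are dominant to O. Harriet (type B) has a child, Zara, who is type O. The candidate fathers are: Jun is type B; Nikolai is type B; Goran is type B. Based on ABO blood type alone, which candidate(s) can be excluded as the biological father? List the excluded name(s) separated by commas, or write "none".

A candidate is excluded only if no genotype consistent with his phenotype could produce a type O child with a type B mother.
Every candidate has at least one consistent genotype combination, so none can be excluded.

none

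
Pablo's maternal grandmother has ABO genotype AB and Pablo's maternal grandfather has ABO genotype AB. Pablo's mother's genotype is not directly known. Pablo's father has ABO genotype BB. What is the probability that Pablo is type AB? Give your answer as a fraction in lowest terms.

Pablo's mother's ABO genotype from AB × AB: 1/4 AA, 1/2 AB, 1/4 BB.
Crossing each possibility with the father BB and summing P(type AB): 1/4·1 + 1/2·1/2 + 1/4·0 = 1/2.

1/2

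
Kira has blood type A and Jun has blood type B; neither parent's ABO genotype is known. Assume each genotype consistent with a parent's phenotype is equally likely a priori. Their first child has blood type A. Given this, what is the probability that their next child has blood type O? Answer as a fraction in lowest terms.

1/12

Possible genotypes: Kira ∈ {I^A I^A, I^A i}; Jun ∈ {I^B I^B, I^B i}.
Weight each parental genotype pair by prior × P(type-A child):
  I^A I^A × I^B i: posterior weight 2/3; P(next child type O) = 0.
  I^A i × I^B i: posterior weight 1/3; P(next child type O) = 1/4.
Weighted sum = 1/12.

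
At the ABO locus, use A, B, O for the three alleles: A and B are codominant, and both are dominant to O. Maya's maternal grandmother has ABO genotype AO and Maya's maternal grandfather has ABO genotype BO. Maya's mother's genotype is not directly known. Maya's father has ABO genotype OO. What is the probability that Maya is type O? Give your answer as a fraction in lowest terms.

1/2

Maya's mother's ABO genotype from AO × BO: 1/4 AB, 1/4 AO, 1/4 BO, 1/4 OO.
Crossing each possibility with the father OO and summing P(type O): 1/4·0 + 1/4·1/2 + 1/4·1/2 + 1/4·1 = 1/2.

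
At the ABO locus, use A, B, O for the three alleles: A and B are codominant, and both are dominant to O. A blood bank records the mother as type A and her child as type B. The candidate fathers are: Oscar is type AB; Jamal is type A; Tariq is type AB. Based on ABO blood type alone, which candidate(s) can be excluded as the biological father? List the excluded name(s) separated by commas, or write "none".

Jamal

A candidate is excluded only if no genotype consistent with his phenotype could produce a type B child with a type A mother.
Jamal (type A): no genotype consistent with that phenotype can produce a type-B child with a type-A mother.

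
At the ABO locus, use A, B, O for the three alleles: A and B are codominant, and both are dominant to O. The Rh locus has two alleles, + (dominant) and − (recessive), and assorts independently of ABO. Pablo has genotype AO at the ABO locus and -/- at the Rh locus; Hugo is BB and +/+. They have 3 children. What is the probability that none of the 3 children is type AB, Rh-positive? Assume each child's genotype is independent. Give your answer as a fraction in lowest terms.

ABO cross AO × BB → 1/2 B, 1/2 AB.
Rh cross -/- × +/+ → 1 Rh+; so P(type AB, Rh-positive) = 1/2 × 1 = 1/2 per child.
P(not type AB, Rh-positive) = 1/2 for one child; (1/2)^3 = 1/8.

1/8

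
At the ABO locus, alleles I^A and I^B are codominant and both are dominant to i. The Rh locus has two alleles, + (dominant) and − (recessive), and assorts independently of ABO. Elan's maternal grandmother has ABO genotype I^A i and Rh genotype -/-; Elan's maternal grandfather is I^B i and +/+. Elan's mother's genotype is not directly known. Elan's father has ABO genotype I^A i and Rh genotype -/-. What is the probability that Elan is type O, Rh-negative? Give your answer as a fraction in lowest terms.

1/8

Elan's mother's ABO genotype from I^A i × I^B i: 1/4 I^A I^B, 1/4 I^A i, 1/4 I^B i, 1/4 i i.
Crossing each possibility with the father I^A i and summing P(type O): 1/4·0 + 1/4·1/4 + 1/4·1/4 + 1/4·1/2 = 1/4.
Similarly for Rh via the mother's Rh distribution: P(Rh-) = 1/2.
Independent loci: 1/4 × 1/2 = 1/8.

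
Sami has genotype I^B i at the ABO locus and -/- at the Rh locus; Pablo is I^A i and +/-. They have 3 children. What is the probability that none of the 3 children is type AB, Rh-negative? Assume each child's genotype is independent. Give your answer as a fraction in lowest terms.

ABO cross I^B i × I^A i → 1/4 O, 1/4 A, 1/4 B, 1/4 AB.
Rh cross -/- × +/- → 1/2 Rh+, 1/2 Rh-; so P(type AB, Rh-negative) = 1/4 × 1/2 = 1/8 per child.
P(not type AB, Rh-negative) = 7/8 for one child; (7/8)^3 = 343/512.

343/512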